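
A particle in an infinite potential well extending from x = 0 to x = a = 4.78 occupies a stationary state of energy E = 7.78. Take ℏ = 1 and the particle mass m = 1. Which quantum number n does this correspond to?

For an infinite well E_n = n²π²ℏ²/(2ma²), so n = (a/πℏ)√(2mE).
n = (4.78/π) × √(2 × 1 × 7.78) = 6.002 → n = 6.

n = 6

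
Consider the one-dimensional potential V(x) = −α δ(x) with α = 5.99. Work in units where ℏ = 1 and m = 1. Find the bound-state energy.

E = -17.9

The bound state is ψ(x) = √κ e^{−κ|x|}. The derivative jump ψ'(0⁺) − ψ'(0⁻) = −(2mα/ℏ²)ψ(0) fixes κ = mα/ℏ² = 5.990.
Then E = −ℏ²κ²/(2m) = −mα²/(2ℏ²) = -17.94.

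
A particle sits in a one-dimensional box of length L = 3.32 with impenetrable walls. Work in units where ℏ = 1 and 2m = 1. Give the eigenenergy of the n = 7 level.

Requiring ψ(0) = ψ(L) = 0 quantises k = nπ/L, hence E_n = ℏ²k²/2m = n²π²ℏ²/(2mL²).
E_7 = 7² × π² / (2 × 0.5 × 3.32²) = 43.88.

E = 43.9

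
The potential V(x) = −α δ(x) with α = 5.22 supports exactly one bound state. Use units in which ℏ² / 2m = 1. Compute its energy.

E = -6.81

The bound state is ψ(x) = √κ e^{−κ|x|}. The derivative jump ψ'(0⁺) − ψ'(0⁻) = −(2mα/ℏ²)ψ(0) fixes κ = mα/ℏ² = 2.610.
Then E = −ℏ²κ²/(2m) = −mα²/(2ℏ²) = -6.812.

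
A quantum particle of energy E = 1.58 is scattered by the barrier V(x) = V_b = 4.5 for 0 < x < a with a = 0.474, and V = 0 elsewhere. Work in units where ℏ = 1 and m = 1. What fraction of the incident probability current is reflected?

Since E < V_b the interior solution is evanescent with decay constant κ = √(2m(V_b − E))/ℏ = 2.417.
κa = 1.145, sinh(κa) = 1.413.
Matching ψ, ψ′ at both faces gives T = [1 + V_b² sinh²(κa) / (4E(V_b − E))]⁻¹ = 1/3.191 = 0.313.
R = 1 − T = 0.687.

R = 0.687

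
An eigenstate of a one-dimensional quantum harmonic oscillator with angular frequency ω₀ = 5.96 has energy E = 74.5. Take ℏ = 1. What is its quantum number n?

n = 12

E_n = ℏω₀(n + ½) ⇒ n = E/(ℏω₀) − ½ = 74.5/5.96 − 0.5 = 12.000 → n = 12.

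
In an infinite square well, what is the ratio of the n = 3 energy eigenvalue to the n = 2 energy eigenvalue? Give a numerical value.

E_n = n²π²ℏ²/(2mL²) so the ratio is n₂²/n₁² = 9/4 = 2.25.

2.25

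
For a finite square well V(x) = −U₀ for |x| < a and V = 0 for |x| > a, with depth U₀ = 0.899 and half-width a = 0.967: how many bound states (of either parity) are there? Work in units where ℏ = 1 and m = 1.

The dimensionless depth is z₀ = a√(2mU₀)/ℏ = 0.967 × √(1.798) = 1.297.
A new bound state (alternating even/odd) appears each time z₀ passes a multiple of π/2, so N = ⌊2z₀/π⌋ + 1 = ⌊0.8255⌋ + 1 = 1.

N = 1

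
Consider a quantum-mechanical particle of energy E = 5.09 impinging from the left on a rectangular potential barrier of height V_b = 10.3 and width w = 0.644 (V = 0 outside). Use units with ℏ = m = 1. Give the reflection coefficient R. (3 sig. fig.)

R = 0.939

E < V_b: inside the barrier ψ ∝ e^{±κx} with κ = √(2m(V_b − E))/ℏ = 3.228.
κw = 2.079, sinh(κw) = 3.935.
Matching ψ, ψ′ at both faces gives T = [1 + V_b² sinh²(κw) / (4E(V_b − E))]⁻¹ = 1/16.49 = 0.0607.
R = 1 − T = 0.939.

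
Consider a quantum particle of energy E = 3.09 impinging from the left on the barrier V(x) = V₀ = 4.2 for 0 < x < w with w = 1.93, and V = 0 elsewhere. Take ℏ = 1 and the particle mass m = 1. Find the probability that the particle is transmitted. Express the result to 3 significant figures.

Since E < V₀ the interior solution is evanescent with decay constant κ = √(2m(V₀ − E))/ℏ = 1.490.
κw = 2.876, sinh(κw) = 8.840.
The exact tunnelling result is T⁻¹ = 1 + V₀² sinh²(κw) / [4E(V₀ − E)] = 101.5, so T = 0.00985.

T = 0.00985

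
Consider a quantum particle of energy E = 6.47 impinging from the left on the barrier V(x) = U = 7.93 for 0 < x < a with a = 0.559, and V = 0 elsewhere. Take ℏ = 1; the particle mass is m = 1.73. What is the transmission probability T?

E < U: inside the barrier ψ ∝ e^{±κx} with κ = √(2m(U − E))/ℏ = 2.248.
κa = 1.256, sinh(κa) = 1.614.
Matching ψ, ψ′ at both faces gives T = [1 + U² sinh²(κa) / (4E(U − E))]⁻¹ = 1/5.336 = 0.187.

T = 0.187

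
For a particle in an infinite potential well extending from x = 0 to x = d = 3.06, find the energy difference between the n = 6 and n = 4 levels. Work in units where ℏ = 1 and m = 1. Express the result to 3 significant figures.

ΔE = 10.5

E_n = n²π²ℏ²/(2md²), so ΔE = (6² − 4²) π²ℏ²/(2md²).
ΔE = 20 × π² / (2 × 1 × 3.06²) = 10.54.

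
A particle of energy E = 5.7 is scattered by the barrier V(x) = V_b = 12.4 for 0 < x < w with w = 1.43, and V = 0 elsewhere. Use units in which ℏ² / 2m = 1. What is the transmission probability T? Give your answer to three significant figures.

T = 0.00242

E < V_b: inside the barrier ψ ∝ e^{±κx} with κ = √(2m(V_b − E))/ℏ = 2.588.
κw = 3.701, sinh(κw) = 20.24.
The exact tunnelling result is T⁻¹ = 1 + V_b² sinh²(κw) / [4E(V_b − E)] = 413.4, so T = 0.00242.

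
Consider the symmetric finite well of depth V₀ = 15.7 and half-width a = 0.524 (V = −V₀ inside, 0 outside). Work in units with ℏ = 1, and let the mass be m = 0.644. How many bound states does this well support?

The dimensionless depth is z₀ = a√(2mV₀)/ℏ = 0.524 × √(20.22) = 2.356.
The even/odd transcendental equations gain one root per π/2 in z₀, giving N = 1 + ⌊2z₀/π⌋ = 1 + ⌊1.500⌋ = 2.

N = 2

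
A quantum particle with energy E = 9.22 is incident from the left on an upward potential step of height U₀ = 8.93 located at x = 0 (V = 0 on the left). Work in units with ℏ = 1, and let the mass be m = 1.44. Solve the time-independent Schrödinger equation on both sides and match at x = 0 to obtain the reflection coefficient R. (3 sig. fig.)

On each side the TISE gives plane waves with k = √(2m(E − V))/ℏ: k₁ = √(2·1.44·9.22) = 5.153, k₂ = √(2·1.44·0.29) = 0.9139.
Matching ψ and ψ′ at x = 0 gives r = (k₁ − k₂)/(k₁ + k₂), so R = r² = 0.4882 and T = 1 − R = 0.5118.

R = 0.488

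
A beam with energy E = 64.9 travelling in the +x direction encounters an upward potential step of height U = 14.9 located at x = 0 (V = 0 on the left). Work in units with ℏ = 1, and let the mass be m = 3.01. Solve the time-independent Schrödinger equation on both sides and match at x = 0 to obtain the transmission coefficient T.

T = 0.996

The wavenumbers are k₁ = √(2mE)/ℏ = 19.77 on the left and k₂ = √(2m(E − U))/ℏ = 17.35 on the right.
Matching ψ and ψ′ at x = 0 gives r = (k₁ − k₂)/(k₁ + k₂), so R = r² = 0.004240 and T = 1 − R = 0.9958.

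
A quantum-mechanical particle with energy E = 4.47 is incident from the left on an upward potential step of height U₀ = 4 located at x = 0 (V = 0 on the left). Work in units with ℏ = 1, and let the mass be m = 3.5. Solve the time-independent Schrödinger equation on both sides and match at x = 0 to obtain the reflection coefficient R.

R = 0.260

On each side the TISE gives plane waves with k = √(2m(E − V))/ℏ: k₁ = √(2·3.5·4.47) = 5.594, k₂ = √(2·3.5·0.47) = 1.814.
Matching ψ and ψ′ at x = 0 gives r = (k₁ − k₂)/(k₁ + k₂), so R = r² = 0.2604 and T = 1 − R = 0.7396.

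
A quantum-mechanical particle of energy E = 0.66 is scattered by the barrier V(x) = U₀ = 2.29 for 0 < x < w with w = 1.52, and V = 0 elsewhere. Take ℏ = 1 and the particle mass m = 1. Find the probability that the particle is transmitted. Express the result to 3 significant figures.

T = 0.0135

E < U₀: inside the barrier ψ ∝ e^{±κx} with κ = √(2m(U₀ − E))/ℏ = 1.806.
κw = 2.744, sinh(κw) = 7.746.
Matching ψ, ψ′ at both faces gives T = [1 + U₀² sinh²(κw) / (4E(U₀ − E))]⁻¹ = 1/74.11 = 0.0135.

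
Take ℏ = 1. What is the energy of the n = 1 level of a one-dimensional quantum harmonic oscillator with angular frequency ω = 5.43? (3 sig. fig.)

The oscillator eigenvalues are E_n = ℏω(n + ½), so E_1 = 5.43 × 1.5 = 8.145.

E = 8.15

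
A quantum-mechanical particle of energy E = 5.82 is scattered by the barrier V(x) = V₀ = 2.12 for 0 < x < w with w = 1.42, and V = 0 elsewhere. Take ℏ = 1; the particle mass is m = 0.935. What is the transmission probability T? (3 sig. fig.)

E > V₀: inside the barrier k₂ = √(2m(E − V₀))/ℏ = 2.630, k₂w = 3.735.
T = [1 + V₀² sin²(k₂w) / (4E(E − V₀))]⁻¹ = 1/1.016 = 0.984.

T = 0.984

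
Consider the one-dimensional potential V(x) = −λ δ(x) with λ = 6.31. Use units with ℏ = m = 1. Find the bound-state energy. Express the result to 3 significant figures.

E = -19.9

For x ≠ 0 the bound state is ψ ∝ e^{−κ|x|}; integrating the TISE across the delta gives the cusp condition 2κ = 2mλ/ℏ², so κ = 6.310.
Then E = −ℏ²κ²/(2m) = −mλ²/(2ℏ²) = -19.91.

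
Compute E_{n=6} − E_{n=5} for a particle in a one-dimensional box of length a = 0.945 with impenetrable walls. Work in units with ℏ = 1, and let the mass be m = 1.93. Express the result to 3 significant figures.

E_n = n²π²ℏ²/(2ma²), so ΔE = (6² − 5²) π²ℏ²/(2ma²).
ΔE = 11 × π² / (2 × 1.93 × 0.945²) = 31.49.

ΔE = 31.5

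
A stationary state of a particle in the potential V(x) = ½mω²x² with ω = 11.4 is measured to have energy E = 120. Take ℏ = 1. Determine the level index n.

E_n = ℏω(n + ½) ⇒ n = E/(ℏω) − ½ = 120/11.4 − 0.5 = 10.026 → n = 10.

n = 10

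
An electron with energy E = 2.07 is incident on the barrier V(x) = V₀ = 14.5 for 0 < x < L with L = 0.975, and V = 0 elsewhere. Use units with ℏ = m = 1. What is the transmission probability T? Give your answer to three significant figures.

E < V₀: inside the barrier ψ ∝ e^{±κx} with κ = √(2m(V₀ − E))/ℏ = 4.986.
κL = 4.861, sinh(κL) = 64.59.
Matching ψ, ψ′ at both faces gives T = [1 + V₀² sinh²(κL) / (4E(V₀ − E))]⁻¹ = 1/8525 = 0.000117.

T = 0.000117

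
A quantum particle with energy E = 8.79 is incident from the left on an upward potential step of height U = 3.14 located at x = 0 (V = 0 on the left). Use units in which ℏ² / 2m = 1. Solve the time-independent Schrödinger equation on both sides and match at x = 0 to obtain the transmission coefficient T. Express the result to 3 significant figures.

The wavenumbers are k₁ = √(2mE)/ℏ = 2.965 on the left and k₂ = √(2m(E − U))/ℏ = 2.377 on the right.
Matching ψ and ψ′ at x = 0 gives r = (k₁ − k₂)/(k₁ + k₂), so R = r² = 0.01211 and T = 1 − R = 0.9879.

T = 0.988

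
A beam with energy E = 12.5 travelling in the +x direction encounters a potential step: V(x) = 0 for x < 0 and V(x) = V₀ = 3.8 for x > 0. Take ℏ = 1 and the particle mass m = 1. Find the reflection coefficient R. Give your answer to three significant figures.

R = 0.00816

The wavenumbers are k₁ = √(2mE)/ℏ = 5.000 on the left and k₂ = √(2m(E − V₀))/ℏ = 4.171 on the right.
Continuity of ψ and ψ′ at the step yields the reflection amplitude r = (k₁ − k₂)/(k₁ + k₂) = 0.09035; thus R = |r|² = 0.008164, T = 0.9918.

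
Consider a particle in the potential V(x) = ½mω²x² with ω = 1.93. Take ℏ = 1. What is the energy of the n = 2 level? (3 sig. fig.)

Using E_n = (n + ½)ℏω: E_2 = 2.5 × 1.93 = 4.825.

E = 4.83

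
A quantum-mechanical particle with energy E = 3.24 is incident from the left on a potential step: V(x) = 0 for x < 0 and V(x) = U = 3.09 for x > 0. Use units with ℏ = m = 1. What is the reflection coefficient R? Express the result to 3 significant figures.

R = 0.417

On each side the TISE gives plane waves with k = √(2m(E − V))/ℏ: k₁ = √(2·1·3.24) = 2.546, k₂ = √(2·1·0.15) = 0.5477.
Matching ψ and ψ′ at x = 0 gives r = (k₁ − k₂)/(k₁ + k₂), so R = r² = 0.4171 and T = 1 − R = 0.5829.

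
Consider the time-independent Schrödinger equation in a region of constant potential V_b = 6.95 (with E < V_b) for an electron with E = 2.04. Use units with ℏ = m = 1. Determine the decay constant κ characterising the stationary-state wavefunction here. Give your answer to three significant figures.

Since E < V_b the TISE in this region is ψ'' = κ²ψ with κ = √(2m(V_b − E))/ℏ.
κ = √(2 × 1 × 4.91) = 3.134.

κ = 3.13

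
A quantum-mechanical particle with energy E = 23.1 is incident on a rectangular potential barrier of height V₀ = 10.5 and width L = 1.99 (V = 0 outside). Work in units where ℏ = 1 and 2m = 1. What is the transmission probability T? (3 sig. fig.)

T = 0.955

Above the barrier the interior wavenumber is k₂ = √(2m(E − V₀))/ℏ = 3.550, giving phase k₂L = 7.064.
T = [1 + V₀² sin²(k₂L) / (4E(E − V₀))]⁻¹ = 1/1.047 = 0.955.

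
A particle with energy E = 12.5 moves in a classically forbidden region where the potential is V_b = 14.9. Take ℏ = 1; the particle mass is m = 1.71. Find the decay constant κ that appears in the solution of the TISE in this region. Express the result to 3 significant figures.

Since E < V_b the TISE in this region is ψ'' = κ²ψ with κ = √(2m(V_b − E))/ℏ.
κ = √(2 × 1.71 × 2.4) = 2.865.

κ = 2.86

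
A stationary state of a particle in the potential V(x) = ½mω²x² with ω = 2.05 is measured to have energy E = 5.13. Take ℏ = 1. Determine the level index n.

E_n = ℏω(n + ½) ⇒ n = E/(ℏω) − ½ = 5.13/2.05 − 0.5 = 2.002 → n = 2.

n = 2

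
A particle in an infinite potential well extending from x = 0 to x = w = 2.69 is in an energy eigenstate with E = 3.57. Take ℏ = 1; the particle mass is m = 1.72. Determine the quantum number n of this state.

n = 3

For an infinite well E_n = n²π²ℏ²/(2mw²), so n = (w/πℏ)√(2mE).
n = (2.69/π) × √(2 × 1.72 × 3.57) = 3.001 → n = 3.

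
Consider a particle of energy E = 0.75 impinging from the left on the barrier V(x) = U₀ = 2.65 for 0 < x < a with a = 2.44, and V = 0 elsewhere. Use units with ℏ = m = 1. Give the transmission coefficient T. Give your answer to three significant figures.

T = 0.000240

E < U₀: inside the barrier ψ ∝ e^{±κx} with κ = √(2m(U₀ − E))/ℏ = 1.949.
κa = 4.756, sinh(κa) = 58.16.
The exact tunnelling result is T⁻¹ = 1 + U₀² sinh²(κa) / [4E(U₀ − E)] = 4169, so T = 0.000240.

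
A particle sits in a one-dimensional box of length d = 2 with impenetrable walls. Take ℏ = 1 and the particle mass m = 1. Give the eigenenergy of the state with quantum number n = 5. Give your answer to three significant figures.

E = 30.8

Requiring ψ(0) = ψ(d) = 0 quantises k = nπ/d, hence E_n = ℏ²k²/2m = n²π²ℏ²/(2md²).
E_5 = 5² × π² / (2 × 1 × 2²) = 30.84.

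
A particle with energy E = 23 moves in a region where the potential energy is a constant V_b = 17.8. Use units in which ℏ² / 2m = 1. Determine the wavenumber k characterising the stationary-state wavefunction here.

With E > V_b the solution is oscillatory, ψ ∝ e^{±ikx} with k = √(2m(E − V_b))/ℏ.
k = √(2 × 0.5 × 5.2) = 2.280.

k = 2.28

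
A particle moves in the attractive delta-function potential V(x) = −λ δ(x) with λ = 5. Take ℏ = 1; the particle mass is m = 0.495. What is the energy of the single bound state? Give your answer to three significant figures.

The bound state is ψ(x) = √κ e^{−κ|x|}. The derivative jump ψ'(0⁺) − ψ'(0⁻) = −(2mλ/ℏ²)ψ(0) fixes κ = mλ/ℏ² = 2.475.
Then E = −ℏ²κ²/(2m) = −mλ²/(2ℏ²) = -6.188.

E = -6.19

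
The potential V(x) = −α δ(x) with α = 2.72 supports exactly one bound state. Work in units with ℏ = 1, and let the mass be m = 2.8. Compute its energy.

The bound state is ψ(x) = √κ e^{−κ|x|}. The derivative jump ψ'(0⁺) − ψ'(0⁻) = −(2mα/ℏ²)ψ(0) fixes κ = mα/ℏ² = 7.616.
Then E = −ℏ²κ²/(2m) = −mα²/(2ℏ²) = -10.36.

E = -10.4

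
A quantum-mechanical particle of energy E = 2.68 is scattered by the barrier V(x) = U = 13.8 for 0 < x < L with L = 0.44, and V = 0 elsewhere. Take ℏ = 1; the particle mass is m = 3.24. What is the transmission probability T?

Since E < U the interior solution is evanescent with decay constant κ = √(2m(U − E))/ℏ = 8.489.
κL = 3.735, sinh(κL) = 20.93.
Matching ψ, ψ′ at both faces gives T = [1 + U² sinh²(κL) / (4E(U − E))]⁻¹ = 1/701.0 = 0.00143.

T = 0.00143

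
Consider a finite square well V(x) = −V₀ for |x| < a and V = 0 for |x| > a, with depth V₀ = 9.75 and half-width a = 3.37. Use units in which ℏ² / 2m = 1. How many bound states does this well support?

Define the well-strength parameter z₀ = (a/ℏ)√(2mV₀) = 3.37 × √(2·0.5·9.75) = 10.52.
The even/odd transcendental equations gain one root per π/2 in z₀, giving N = 1 + ⌊2z₀/π⌋ = 1 + ⌊6.699⌋ = 7.

N = 7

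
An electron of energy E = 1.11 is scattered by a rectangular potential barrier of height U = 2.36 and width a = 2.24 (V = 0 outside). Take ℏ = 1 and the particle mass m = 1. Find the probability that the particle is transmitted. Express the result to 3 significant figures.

E < U: inside the barrier ψ ∝ e^{±κx} with κ = √(2m(U − E))/ℏ = 1.581.
κa = 3.542, sinh(κa) = 17.25.
The exact tunnelling result is T⁻¹ = 1 + U² sinh²(κa) / [4E(U − E)] = 299.6, so T = 0.00334.

T = 0.00334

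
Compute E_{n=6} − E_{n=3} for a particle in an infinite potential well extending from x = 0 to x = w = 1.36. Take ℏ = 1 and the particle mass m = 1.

E_n = n²π²ℏ²/(2mw²), so ΔE = (6² − 3²) π²ℏ²/(2mw²).
ΔE = 27 × π² / (2 × 1 × 1.36²) = 72.04.

ΔE = 72.0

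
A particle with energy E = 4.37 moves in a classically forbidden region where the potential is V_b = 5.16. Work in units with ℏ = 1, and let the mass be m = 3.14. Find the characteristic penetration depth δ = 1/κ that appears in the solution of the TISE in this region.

Since E < V_b the TISE in this region is ψ'' = κ²ψ with κ = √(2m(V_b − E))/ℏ.
κ = √(2 × 3.14 × 0.79) = 2.227. The penetration depth is δ = 1/κ = 0.449.

δ = 0.449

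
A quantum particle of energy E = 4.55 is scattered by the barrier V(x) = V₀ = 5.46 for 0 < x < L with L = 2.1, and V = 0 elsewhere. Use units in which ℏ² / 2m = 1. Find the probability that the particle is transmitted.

T = 0.0403

Since E < V₀ the interior solution is evanescent with decay constant κ = √(2m(V₀ − E))/ℏ = 0.9539.
κL = 2.003, sinh(κL) = 3.639.
The exact tunnelling result is T⁻¹ = 1 + V₀² sinh²(κL) / [4E(V₀ − E)] = 24.84, so T = 0.0403.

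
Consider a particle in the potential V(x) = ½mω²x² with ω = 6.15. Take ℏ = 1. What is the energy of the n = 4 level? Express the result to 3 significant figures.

Using E_n = (n + ½)ℏω: E_4 = 4.5 × 6.15 = 27.68.

E = 27.7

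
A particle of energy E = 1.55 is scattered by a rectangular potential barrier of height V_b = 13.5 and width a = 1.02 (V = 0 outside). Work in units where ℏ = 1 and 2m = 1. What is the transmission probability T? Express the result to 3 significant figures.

E < V_b: inside the barrier ψ ∝ e^{±κx} with κ = √(2m(V_b − E))/ℏ = 3.457.
κa = 3.526, sinh(κa) = 16.98.
The exact tunnelling result is T⁻¹ = 1 + V_b² sinh²(κa) / [4E(V_b − E)] = 710.2, so T = 0.00141.

T = 0.00141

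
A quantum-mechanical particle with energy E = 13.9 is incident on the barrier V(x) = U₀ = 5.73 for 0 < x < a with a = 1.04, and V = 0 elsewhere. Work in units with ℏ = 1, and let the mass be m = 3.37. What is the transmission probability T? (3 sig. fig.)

Above the barrier the interior wavenumber is k₂ = √(2m(E − U₀))/ℏ = 7.421, giving phase k₂a = 7.717.
T = [1 + U₀² sin²(k₂a) / (4E(E − U₀))]⁻¹ = 1/1.071 = 0.934.

T = 0.934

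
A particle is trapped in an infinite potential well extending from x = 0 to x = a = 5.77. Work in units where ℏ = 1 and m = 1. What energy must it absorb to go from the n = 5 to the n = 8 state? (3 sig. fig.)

E_n = n²π²ℏ²/(2ma²), so ΔE = (8² − 5²) π²ℏ²/(2ma²).
ΔE = 39 × π² / (2 × 1 × 5.77²) = 5.781.

ΔE = 5.78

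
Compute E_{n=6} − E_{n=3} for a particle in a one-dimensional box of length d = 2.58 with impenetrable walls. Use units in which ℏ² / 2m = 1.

ΔE = 40.0

E_n = n²π²ℏ²/(2md²), so ΔE = (6² − 3²) π²ℏ²/(2md²).
ΔE = 27 × π² / (2 × 0.5 × 2.58²) = 40.03.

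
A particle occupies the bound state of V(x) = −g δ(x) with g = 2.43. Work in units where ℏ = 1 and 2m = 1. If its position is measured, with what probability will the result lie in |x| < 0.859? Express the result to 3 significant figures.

The normalised bound state is ψ = √κ e^{−κ|x|} with κ = mg/ℏ² = 1.215.
P(|x| < d) = ∫_{−d}^{d} κ e^{−2κ|x|} dx = 1 − e^{−2κd} = 1 − e^{−2.087} = 0.8760.

P = 0.876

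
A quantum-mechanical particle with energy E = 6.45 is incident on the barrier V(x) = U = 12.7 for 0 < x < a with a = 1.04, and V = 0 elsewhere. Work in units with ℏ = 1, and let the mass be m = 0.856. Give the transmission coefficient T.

T = 0.00443

Since E < U the interior solution is evanescent with decay constant κ = √(2m(U − E))/ℏ = 3.271.
κa = 3.402, sinh(κa) = 14.99.
Matching ψ, ψ′ at both faces gives T = [1 + U² sinh²(κa) / (4E(U − E))]⁻¹ = 1/225.9 = 0.00443.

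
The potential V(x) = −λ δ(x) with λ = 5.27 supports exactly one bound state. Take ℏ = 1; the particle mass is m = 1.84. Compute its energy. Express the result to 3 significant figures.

The bound state is ψ(x) = √κ e^{−κ|x|}. The derivative jump ψ'(0⁺) − ψ'(0⁻) = −(2mλ/ℏ²)ψ(0) fixes κ = mλ/ℏ² = 9.697.
Then E = −ℏ²κ²/(2m) = −mλ²/(2ℏ²) = -25.55.

E = -25.6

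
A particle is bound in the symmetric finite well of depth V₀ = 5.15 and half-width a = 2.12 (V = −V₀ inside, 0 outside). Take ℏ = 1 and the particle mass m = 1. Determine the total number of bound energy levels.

Define the well-strength parameter z₀ = (a/ℏ)√(2mV₀) = 2.12 × √(2·1·5.15) = 6.804.
The even/odd transcendental equations gain one root per π/2 in z₀, giving N = 1 + ⌊2z₀/π⌋ = 1 + ⌊4.331⌋ = 5.

N = 5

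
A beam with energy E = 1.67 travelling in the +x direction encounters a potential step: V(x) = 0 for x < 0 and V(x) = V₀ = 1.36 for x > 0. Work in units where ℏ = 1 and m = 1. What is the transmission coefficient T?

T = 0.842

On each side the TISE gives plane waves with k = √(2m(E − V))/ℏ: k₁ = √(2·1·1.67) = 1.828, k₂ = √(2·1·0.31) = 0.7874.
Continuity of ψ and ψ′ at the step yields the reflection amplitude r = (k₁ − k₂)/(k₁ + k₂) = 0.3978; thus R = |r|² = 0.1582, T = 0.8418.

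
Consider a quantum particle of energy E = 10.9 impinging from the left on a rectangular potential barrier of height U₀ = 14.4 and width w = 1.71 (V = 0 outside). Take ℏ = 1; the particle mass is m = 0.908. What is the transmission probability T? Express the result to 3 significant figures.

T = 0.000530

E < U₀: inside the barrier ψ ∝ e^{±κx} with κ = √(2m(U₀ − E))/ℏ = 2.521.
κw = 4.311, sinh(κw) = 37.25.
Matching ψ, ψ′ at both faces gives T = [1 + U₀² sinh²(κw) / (4E(U₀ − E))]⁻¹ = 1/1887 = 0.000530.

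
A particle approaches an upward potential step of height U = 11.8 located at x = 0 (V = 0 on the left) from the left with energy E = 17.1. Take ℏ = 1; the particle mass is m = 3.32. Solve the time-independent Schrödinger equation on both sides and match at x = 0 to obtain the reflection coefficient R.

On each side the TISE gives plane waves with k = √(2m(E − V))/ℏ: k₁ = √(2·3.32·17.1) = 10.66, k₂ = √(2·3.32·5.3) = 5.932.
Matching ψ and ψ′ at x = 0 gives r = (k₁ − k₂)/(k₁ + k₂), so R = r² = 0.08108 and T = 1 − R = 0.9189.

R = 0.0811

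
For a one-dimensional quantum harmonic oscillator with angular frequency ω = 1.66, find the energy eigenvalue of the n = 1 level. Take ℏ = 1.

E = 2.49

Using E_n = (n + ½)ℏω: E_1 = 1.5 × 1.66 = 2.490.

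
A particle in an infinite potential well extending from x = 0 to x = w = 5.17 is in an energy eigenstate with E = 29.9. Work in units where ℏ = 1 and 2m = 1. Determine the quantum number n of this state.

For an infinite well E_n = n²π²ℏ²/(2mw²), so n = (w/πℏ)√(2mE).
n = (5.17/π) × √(2 × 0.5 × 29.9) = 8.999 → n = 9.

n = 9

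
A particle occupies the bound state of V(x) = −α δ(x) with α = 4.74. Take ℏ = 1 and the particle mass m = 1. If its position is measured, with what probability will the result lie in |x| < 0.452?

The normalised bound state is ψ = √κ e^{−κ|x|} with κ = mα/ℏ² = 4.740.
P(|x| < d) = ∫_{−d}^{d} κ e^{−2κ|x|} dx = 1 − e^{−2κd} = 1 − e^{−4.285} = 0.9862.

P = 0.986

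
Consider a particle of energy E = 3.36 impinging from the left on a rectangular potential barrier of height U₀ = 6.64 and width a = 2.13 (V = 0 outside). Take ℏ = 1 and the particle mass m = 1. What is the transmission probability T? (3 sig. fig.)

Since E < U₀ the interior solution is evanescent with decay constant κ = √(2m(U₀ − E))/ℏ = 2.561.
κa = 5.455, sinh(κa) = 117.0.
Matching ψ, ψ′ at both faces gives T = [1 + U₀² sinh²(κa) / (4E(U₀ − E))]⁻¹ = 1/13700 = 0.0000730.

T = 0.0000730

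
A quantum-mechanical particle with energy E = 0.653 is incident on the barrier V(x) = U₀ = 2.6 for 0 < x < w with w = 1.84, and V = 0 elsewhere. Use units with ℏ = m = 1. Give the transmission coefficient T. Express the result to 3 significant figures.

Since E < U₀ the interior solution is evanescent with decay constant κ = √(2m(U₀ − E))/ℏ = 1.973.
κw = 3.631, sinh(κw) = 18.86.
The exact tunnelling result is T⁻¹ = 1 + U₀² sinh²(κw) / [4E(U₀ − E)] = 473.8, so T = 0.00211.

T = 0.00211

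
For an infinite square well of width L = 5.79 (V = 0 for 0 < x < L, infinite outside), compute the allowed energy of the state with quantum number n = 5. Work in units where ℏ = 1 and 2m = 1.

E = 7.36

Requiring ψ(0) = ψ(L) = 0 quantises k = nπ/L, hence E_n = ℏ²k²/2m = n²π²ℏ²/(2mL²).
E_5 = 5² × π² / (2 × 0.5 × 5.79²) = 7.360.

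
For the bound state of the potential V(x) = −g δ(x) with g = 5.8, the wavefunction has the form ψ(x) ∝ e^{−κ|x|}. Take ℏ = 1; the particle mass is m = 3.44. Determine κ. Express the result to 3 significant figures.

κ = 20.0

Integrating the TISE across x = 0 gives the cusp condition ψ'(0⁺) − ψ'(0⁻) = −(2mg/ℏ²)ψ(0).
With ψ ∝ e^{−κ|x|} this yields −2κ = −2mg/ℏ², so κ = mg/ℏ² = 19.95.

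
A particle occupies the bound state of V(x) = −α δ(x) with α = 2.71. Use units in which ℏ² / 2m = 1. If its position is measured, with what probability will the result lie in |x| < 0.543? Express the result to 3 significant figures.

The normalised bound state is ψ = √κ e^{−κ|x|} with κ = mα/ℏ² = 1.355.
P(|x| < d) = ∫_{−d}^{d} κ e^{−2κ|x|} dx = 1 − e^{−2κd} = 1 − e^{−1.472} = 0.7704.

P = 0.770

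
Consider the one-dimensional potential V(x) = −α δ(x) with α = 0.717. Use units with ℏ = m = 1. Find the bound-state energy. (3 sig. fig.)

The bound state is ψ(x) = √κ e^{−κ|x|}. The derivative jump ψ'(0⁺) − ψ'(0⁻) = −(2mα/ℏ²)ψ(0) fixes κ = mα/ℏ² = 0.7170.
Then E = −ℏ²κ²/(2m) = −mα²/(2ℏ²) = -0.2570.

E = -0.257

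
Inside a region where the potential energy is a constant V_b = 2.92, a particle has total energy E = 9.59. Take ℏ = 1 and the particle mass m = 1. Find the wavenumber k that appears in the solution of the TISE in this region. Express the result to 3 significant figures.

With E > V_b the solution is oscillatory, ψ ∝ e^{±ikx} with k = √(2m(E − V_b))/ℏ.
k = √(2 × 1 × 6.67) = 3.652.

k = 3.65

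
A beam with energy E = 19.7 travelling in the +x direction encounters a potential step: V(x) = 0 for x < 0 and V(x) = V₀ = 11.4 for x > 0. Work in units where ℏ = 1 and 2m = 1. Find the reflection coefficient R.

On each side the TISE gives plane waves with k = √(2m(E − V))/ℏ: k₁ = √(2·½·19.7) = 4.438, k₂ = √(2·½·8.3) = 2.881.
Matching ψ and ψ′ at x = 0 gives r = (k₁ − k₂)/(k₁ + k₂), so R = r² = 0.04528 and T = 1 − R = 0.9547.

R = 0.0453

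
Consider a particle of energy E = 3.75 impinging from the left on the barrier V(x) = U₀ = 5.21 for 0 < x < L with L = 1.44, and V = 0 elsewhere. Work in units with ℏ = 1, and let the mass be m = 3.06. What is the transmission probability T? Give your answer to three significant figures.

T = 0.000589

Since E < U₀ the interior solution is evanescent with decay constant κ = √(2m(U₀ − E))/ℏ = 2.989.
κL = 4.304, sinh(κL) = 37.01.
Matching ψ, ψ′ at both faces gives T = [1 + U₀² sinh²(κL) / (4E(U₀ − E))]⁻¹ = 1/1698 = 0.000589.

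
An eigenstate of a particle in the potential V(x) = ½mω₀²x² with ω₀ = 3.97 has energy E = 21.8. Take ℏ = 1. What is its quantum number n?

E_n = ℏω₀(n + ½) ⇒ n = E/(ℏω₀) − ½ = 21.8/3.97 − 0.5 = 4.991 → n = 5.

n = 5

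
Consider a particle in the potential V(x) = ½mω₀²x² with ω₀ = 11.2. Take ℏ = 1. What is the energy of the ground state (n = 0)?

Using E_n = (n + ½)ℏω₀: E_0 = 0.5 × 11.2 = 5.600.

E = 5.60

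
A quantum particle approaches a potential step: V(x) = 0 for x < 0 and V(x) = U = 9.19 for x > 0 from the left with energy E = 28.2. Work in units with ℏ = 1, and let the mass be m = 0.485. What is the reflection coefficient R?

R = 0.00966

On each side the TISE gives plane waves with k = √(2m(E − V))/ℏ: k₁ = √(2·0.485·28.2) = 5.230, k₂ = √(2·0.485·19.01) = 4.294.
Continuity of ψ and ψ′ at the step yields the reflection amplitude r = (k₁ − k₂)/(k₁ + k₂) = 0.09827; thus R = |r|² = 0.009657, T = 0.9903.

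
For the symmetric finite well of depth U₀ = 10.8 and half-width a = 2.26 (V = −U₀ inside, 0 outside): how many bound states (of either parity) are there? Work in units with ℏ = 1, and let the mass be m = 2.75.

Define the well-strength parameter z₀ = (a/ℏ)√(2mU₀) = 2.26 × √(2·2.75·10.8) = 17.42.
The even/odd transcendental equations gain one root per π/2 in z₀, giving N = 1 + ⌊2z₀/π⌋ = 1 + ⌊11.09⌋ = 12.

N = 12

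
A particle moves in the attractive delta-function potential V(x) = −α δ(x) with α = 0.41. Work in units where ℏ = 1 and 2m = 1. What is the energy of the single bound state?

The bound state is ψ(x) = √κ e^{−κ|x|}. The derivative jump ψ'(0⁺) − ψ'(0⁻) = −(2mα/ℏ²)ψ(0) fixes κ = mα/ℏ² = 0.2050.
Then E = −ℏ²κ²/(2m) = −mα²/(2ℏ²) = -0.04203.

E = -0.0420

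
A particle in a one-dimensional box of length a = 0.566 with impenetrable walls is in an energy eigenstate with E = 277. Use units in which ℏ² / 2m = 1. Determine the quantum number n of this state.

n = 3

From E_n = n²π²ℏ²/(2ma²) invert to n = √(2ma²E)/(πℏ).
n = (0.566/π) × √(2 × 0.5 × 277) = 2.999 → n = 3.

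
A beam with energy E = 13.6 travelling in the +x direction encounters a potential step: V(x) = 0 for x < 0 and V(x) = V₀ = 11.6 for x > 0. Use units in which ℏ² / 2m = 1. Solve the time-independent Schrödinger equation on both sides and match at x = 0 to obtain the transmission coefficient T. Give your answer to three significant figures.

T = 0.801

On each side the TISE gives plane waves with k = √(2m(E − V))/ℏ: k₁ = √(2·½·13.6) = 3.688, k₂ = √(2·½·2) = 1.414.
Continuity of ψ and ψ′ at the step yields the reflection amplitude r = (k₁ − k₂)/(k₁ + k₂) = 0.4456; thus R = |r|² = 0.1986, T = 0.8014.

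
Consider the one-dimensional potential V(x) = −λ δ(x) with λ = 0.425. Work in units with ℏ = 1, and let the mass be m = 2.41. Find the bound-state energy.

E = -0.218

The bound state is ψ(x) = √κ e^{−κ|x|}. The derivative jump ψ'(0⁺) − ψ'(0⁻) = −(2mλ/ℏ²)ψ(0) fixes κ = mλ/ℏ² = 1.024.
Then E = −ℏ²κ²/(2m) = −mλ²/(2ℏ²) = -0.2177.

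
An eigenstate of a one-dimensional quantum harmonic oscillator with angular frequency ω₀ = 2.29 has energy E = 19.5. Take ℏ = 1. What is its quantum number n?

Invert E_n = (n + ½)ℏω₀: n = E/ℏω₀ − ½ = 8.015, so n = 8.

n = 8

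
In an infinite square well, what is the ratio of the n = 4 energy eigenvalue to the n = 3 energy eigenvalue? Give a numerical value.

1.77778

E_n = n²π²ℏ²/(2mL²) so the ratio is n₂²/n₁² = 16/9 = 1.77778.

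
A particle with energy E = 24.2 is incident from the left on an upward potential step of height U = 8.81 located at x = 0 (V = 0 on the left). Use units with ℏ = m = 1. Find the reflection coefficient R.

On each side the TISE gives plane waves with k = √(2m(E − V))/ℏ: k₁ = √(2·1·24.2) = 6.957, k₂ = √(2·1·15.39) = 5.548.
Continuity of ψ and ψ′ at the step yields the reflection amplitude r = (k₁ − k₂)/(k₁ + k₂) = 0.1127; thus R = |r|² = 0.01270, T = 0.9873.

R = 0.0127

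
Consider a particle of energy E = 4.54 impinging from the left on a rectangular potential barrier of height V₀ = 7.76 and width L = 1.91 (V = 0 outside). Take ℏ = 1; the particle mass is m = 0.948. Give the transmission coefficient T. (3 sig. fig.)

Since E < V₀ the interior solution is evanescent with decay constant κ = √(2m(V₀ − E))/ℏ = 2.471.
κL = 4.719, sinh(κL) = 56.04.
Matching ψ, ψ′ at both faces gives T = [1 + V₀² sinh²(κL) / (4E(V₀ − E))]⁻¹ = 1/3235 = 0.000309.

T = 0.000309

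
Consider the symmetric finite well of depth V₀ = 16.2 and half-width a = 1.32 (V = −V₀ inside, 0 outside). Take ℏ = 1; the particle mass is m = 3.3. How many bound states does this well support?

The dimensionless depth is z₀ = a√(2mV₀)/ℏ = 1.32 × √(106.9) = 13.65.
The even/odd transcendental equations gain one root per π/2 in z₀, giving N = 1 + ⌊2z₀/π⌋ = 1 + ⌊8.689⌋ = 9.

N = 9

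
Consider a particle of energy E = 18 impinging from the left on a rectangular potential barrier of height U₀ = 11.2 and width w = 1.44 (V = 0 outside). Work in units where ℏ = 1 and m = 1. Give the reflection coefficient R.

R = 0.149

E > U₀: inside the barrier k₂ = √(2m(E − U₀))/ℏ = 3.688, k₂w = 5.310.
T = [1 + U₀² sin²(k₂w) / (4E(E − U₀))]⁻¹ = 1/1.175 = 0.851.
R = 1 − T = 0.149.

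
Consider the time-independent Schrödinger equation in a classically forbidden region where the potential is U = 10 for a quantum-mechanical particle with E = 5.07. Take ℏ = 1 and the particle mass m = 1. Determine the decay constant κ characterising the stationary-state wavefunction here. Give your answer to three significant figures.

κ = 3.14

Since E < U the TISE in this region is ψ'' = κ²ψ with κ = √(2m(U − E))/ℏ.
κ = √(2 × 1 × 4.93) = 3.140.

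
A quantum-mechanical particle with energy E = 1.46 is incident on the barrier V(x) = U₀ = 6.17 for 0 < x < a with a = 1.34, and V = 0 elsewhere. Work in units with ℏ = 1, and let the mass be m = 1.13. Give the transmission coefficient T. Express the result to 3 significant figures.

Since E < U₀ the interior solution is evanescent with decay constant κ = √(2m(U₀ − E))/ℏ = 3.263.
κa = 4.372, sinh(κa) = 39.59.
The exact tunnelling result is T⁻¹ = 1 + U₀² sinh²(κa) / [4E(U₀ − E)] = 2170, so T = 0.000461.

T = 0.000461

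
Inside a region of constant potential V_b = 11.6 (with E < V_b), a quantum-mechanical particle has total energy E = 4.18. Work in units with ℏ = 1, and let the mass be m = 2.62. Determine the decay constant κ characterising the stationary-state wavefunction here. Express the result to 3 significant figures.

Since E < V_b the TISE in this region is ψ'' = κ²ψ with κ = √(2m(V_b − E))/ℏ.
κ = √(2 × 2.62 × 7.42) = 6.235.

κ = 6.24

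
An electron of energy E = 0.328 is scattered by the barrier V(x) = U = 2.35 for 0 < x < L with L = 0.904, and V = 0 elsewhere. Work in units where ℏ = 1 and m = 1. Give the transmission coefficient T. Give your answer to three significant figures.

T = 0.0507

Since E < U the interior solution is evanescent with decay constant κ = √(2m(U − E))/ℏ = 2.011.
κL = 1.818, sinh(κL) = 2.998.
Matching ψ, ψ′ at both faces gives T = [1 + U² sinh²(κL) / (4E(U − E))]⁻¹ = 1/19.71 = 0.0507.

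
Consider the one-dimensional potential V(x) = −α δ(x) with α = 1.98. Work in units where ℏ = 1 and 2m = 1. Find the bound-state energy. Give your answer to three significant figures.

E = -0.980

For x ≠ 0 the bound state is ψ ∝ e^{−κ|x|}; integrating the TISE across the delta gives the cusp condition 2κ = 2mα/ℏ², so κ = 0.9900.
Then E = −ℏ²κ²/(2m) = −mα²/(2ℏ²) = -0.9801.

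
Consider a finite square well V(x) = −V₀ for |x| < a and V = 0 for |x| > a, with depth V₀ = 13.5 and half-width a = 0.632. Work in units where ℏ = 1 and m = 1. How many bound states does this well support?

The dimensionless depth is z₀ = a√(2mV₀)/ℏ = 0.632 × √(27.00) = 3.284.
The even/odd transcendental equations gain one root per π/2 in z₀, giving N = 1 + ⌊2z₀/π⌋ = 1 + ⌊2.091⌋ = 3.

N = 3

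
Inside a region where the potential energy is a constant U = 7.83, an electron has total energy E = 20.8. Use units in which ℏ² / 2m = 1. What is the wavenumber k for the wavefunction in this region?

With E > U the solution is oscillatory, ψ ∝ e^{±ikx} with k = √(2m(E − U))/ℏ.
k = √(2 × 0.5 × 12.97) = 3.601.

k = 3.60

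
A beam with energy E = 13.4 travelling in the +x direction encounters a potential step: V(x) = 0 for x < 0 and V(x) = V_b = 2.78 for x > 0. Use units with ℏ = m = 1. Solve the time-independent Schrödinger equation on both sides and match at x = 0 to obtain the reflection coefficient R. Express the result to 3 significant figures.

R = 0.00337

The wavenumbers are k₁ = √(2mE)/ℏ = 5.177 on the left and k₂ = √(2m(E − V_b))/ℏ = 4.609 on the right.
Matching ψ and ψ′ at x = 0 gives r = (k₁ − k₂)/(k₁ + k₂), so R = r² = 0.003371 and T = 1 − R = 0.9966.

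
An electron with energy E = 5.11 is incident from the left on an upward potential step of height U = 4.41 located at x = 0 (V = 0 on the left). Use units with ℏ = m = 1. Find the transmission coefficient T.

T = 0.789

On each side the TISE gives plane waves with k = √(2m(E − V))/ℏ: k₁ = √(2·1·5.11) = 3.197, k₂ = √(2·1·0.7) = 1.183.
Continuity of ψ and ψ′ at the step yields the reflection amplitude r = (k₁ − k₂)/(k₁ + k₂) = 0.4597; thus R = |r|² = 0.2114, T = 0.7886.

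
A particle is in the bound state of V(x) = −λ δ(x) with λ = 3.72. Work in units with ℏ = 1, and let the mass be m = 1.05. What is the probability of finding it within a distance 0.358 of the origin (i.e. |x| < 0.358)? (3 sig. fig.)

P = 0.939

The normalised bound state is ψ = √κ e^{−κ|x|} with κ = mλ/ℏ² = 3.906.
P(|x| < d) = ∫_{−d}^{d} κ e^{−2κ|x|} dx = 1 − e^{−2κd} = 1 − e^{−2.797} = 0.9390.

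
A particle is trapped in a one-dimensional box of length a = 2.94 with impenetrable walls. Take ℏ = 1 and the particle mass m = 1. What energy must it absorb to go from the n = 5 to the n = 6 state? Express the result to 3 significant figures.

ΔE = 6.28

E_n = n²π²ℏ²/(2ma²), so ΔE = (6² − 5²) π²ℏ²/(2ma²).
ΔE = 11 × π² / (2 × 1 × 2.94²) = 6.280.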